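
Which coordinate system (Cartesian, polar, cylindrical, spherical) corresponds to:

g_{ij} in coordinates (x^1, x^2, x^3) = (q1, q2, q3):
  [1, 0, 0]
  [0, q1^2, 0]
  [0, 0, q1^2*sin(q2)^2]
The line element ds^2 = dq1^2 + q1^2 dq2^2 + q1^2 sin(q2)^2 dq3^2 is dr^2 + r^2 dθ^2 + r^2 sin(θ)^2 dφ^2 with q1 = r, q2 = θ, q3 = φ.
spherical coordinates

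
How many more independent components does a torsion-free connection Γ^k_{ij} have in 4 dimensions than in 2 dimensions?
Independent components in n dimensions: n × n(n+1)/2 = n^2(n+1)/2.
4D: 4 × 10 = 40
2D: 2 × 3 = 6
Difference = 40 - 6 = 34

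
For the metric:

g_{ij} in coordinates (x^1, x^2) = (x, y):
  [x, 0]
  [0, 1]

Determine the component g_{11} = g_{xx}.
With x^1 = x, x^2 = y, g_{11} = g_{xx} is the row-1, column-1 entry of the matrix.
g_{11} = x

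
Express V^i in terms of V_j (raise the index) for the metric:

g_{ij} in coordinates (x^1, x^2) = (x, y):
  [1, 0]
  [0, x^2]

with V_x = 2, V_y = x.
Inverse metric (diagonal): g^{xx} = 1, g^{yy} = 1/x^2
V^i = g^{ij} V_j:
V^x = (1)(2) + (0)(x) = 2
V^y = (0)(2) + (1/x^2)(x) = 1/x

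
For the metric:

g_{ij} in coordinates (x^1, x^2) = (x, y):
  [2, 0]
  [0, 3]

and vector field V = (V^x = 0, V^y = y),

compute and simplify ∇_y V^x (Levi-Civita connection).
All Christoffel symbols are zero.
∇_y V^x = ∂_y V^x + Γ^x_{y j} V^j
  = (0) + (0)(0) + (0)(y)
  = 0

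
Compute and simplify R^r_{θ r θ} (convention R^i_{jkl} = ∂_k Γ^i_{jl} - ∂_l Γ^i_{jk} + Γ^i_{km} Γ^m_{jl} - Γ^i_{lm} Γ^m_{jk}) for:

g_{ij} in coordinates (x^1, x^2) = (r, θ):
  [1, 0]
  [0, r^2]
Non-zero Christoffel symbols (Γ^k_{ij} = Γ^k_{ji}):
Γ^r_{θ θ} = -r
Γ^θ_{r θ} = 1/r
R^r_{θ r θ} = ∂_r Γ^r_{θ θ} - ∂_θ Γ^r_{θ r} + Γ^r_{r m} Γ^m_{θ θ} - Γ^r_{θ m} Γ^m_{θ r}
  = (-1) - (0) + (0) - (-1) = 0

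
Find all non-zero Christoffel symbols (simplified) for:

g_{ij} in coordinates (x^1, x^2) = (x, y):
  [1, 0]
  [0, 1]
Using Γ^k_{ij} = (1/2) g^{km} (∂_i g_{mj} + ∂_j g_{mi} - ∂_m g_{ij}); the metric is diagonal, so only the m = k term contributes.
Every metric component is constant, so all ∂_m g_{ij} = 0 and every Christoffel symbol vanishes.
All Christoffel symbols are zero.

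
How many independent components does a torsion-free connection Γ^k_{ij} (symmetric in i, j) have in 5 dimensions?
Γ^k_{ij} has n choices for the upper index and n(n+1)/2 independent symmetric lower index pairs.
Total = 5 × 5×6/2 = 5 × 15 = 75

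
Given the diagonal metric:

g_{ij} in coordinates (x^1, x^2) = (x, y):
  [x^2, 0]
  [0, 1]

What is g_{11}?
With x^1 = x, x^2 = y, g_{11} = g_{xx} is the row-1, column-1 entry of the matrix.
g_{11} = x^2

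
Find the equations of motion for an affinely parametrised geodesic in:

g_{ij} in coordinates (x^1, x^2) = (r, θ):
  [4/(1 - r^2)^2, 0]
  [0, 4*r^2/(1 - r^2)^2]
Geodesic equation: d^2x^k/dλ^2 + Γ^k_{ij} (dx^i/dλ)(dx^j/dλ) = 0.
Non-zero Christoffel symbols:
Γ^r_{r r} = 2*r/(1 - r^2)
Γ^r_{θ θ} = (r^3 + r)/(r^2 - 1)
Γ^θ_{r θ} = (-r^2 - 1)/(r^3 - r)
Substituting (the symmetric pair Γ^k_{ij}, Γ^k_{ji} combines into a factor 2):
d^2r/dλ^2 + (2*r/(1 - r^2)) (dr/dλ)^2 + ((r^3 + r)/(r^2 - 1)) (dθ/dλ)^2 = 0
d^2θ/dλ^2 + ((-2*r^2 - 2)/(r^3 - r)) (dr/dλ)(dθ/dλ) = 0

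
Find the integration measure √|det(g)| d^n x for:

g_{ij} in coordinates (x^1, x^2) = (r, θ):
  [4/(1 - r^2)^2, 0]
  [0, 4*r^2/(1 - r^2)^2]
det(g) = 16*r^2/(1 - r^2)^4
√|det(g)| = 4*r/(r^2 - 1)^2
Volume element: dV = 4*r/(r^2 - 1)^2 dr dθ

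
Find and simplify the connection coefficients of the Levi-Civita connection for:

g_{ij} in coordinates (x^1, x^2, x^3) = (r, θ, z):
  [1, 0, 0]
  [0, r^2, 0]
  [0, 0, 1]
Using Γ^k_{ij} = (1/2) g^{km} (∂_i g_{mj} + ∂_j g_{mi} - ∂_m g_{ij}); the metric is diagonal, so only the m = k term contributes.
Non-zero symbols (using the symmetry Γ^k_{ij} = Γ^k_{ji}):
Γ^r_{θ θ} = (1/2) g^{rr} (∂_θ g_{rθ} + ∂_θ g_{rθ} - ∂_r g_{θθ}) = (1/2)(1)((0) + (0) - (2*r)) = -r
Γ^θ_{r θ} = (1/2) g^{θθ} (∂_r g_{θθ} + ∂_θ g_{θr} - ∂_θ g_{rθ}) = (1/2)(1/r^2)((2*r) + (0) - (0)) = 1/r
All other Christoffel symbols are zero.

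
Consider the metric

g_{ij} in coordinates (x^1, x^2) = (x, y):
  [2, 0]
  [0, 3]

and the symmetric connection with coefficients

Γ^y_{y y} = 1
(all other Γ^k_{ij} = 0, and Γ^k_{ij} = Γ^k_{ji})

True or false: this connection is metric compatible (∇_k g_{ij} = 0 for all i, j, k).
Using ∇_k g_{ij} = ∂_k g_{ij} - Γ^m_{ki} g_{mj} - Γ^m_{kj} g_{im}:
∇_y g_{yy} = (0) - (3) - (3) = -6 ≠ 0
So the connection is not metric compatible (it is not the Levi-Civita connection).
False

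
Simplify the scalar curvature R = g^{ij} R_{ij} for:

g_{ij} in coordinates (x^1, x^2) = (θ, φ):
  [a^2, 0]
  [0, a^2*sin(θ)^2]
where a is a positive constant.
Non-zero Christoffel symbols (Γ^k_{ij} = Γ^k_{ji}):
Γ^θ_{φ φ} = -sin(2*θ)/2
Γ^φ_{θ φ} = 1/tan(θ)
Ricci tensor (R_{ij} = R^k_{ikj}): R_{θθ} = 1, R_{θφ} = 0, R_{φφ} = sin(θ)^2
Inverse metric: g^{θθ} = 1/a^2, g^{φφ} = 1/(a^2*sin(θ)^2)
R = g^{ij} R_{ij} = (1/a^2)(1) + (1/(a^2*sin(θ)^2))(sin(θ)^2) = 2/a^2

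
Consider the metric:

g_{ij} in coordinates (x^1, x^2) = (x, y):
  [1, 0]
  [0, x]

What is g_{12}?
With x^1 = x, x^2 = y, g_{12} = g_{xy} is the row-1, column-2 entry of the matrix.
g_{12} = 0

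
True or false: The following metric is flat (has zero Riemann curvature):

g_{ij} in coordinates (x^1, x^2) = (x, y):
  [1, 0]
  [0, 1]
All metric components are constant, so every Christoffel symbol vanishes and R^i_{jkl} = 0.
True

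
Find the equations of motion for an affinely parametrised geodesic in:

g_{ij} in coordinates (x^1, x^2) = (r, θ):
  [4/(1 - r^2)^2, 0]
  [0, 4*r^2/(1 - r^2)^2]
Geodesic equation: d^2x^k/dλ^2 + Γ^k_{ij} (dx^i/dλ)(dx^j/dλ) = 0.
Non-zero Christoffel symbols:
Γ^r_{r r} = 2*r/(1 - r^2)
Γ^r_{θ θ} = (r^3 + r)/(r^2 - 1)
Γ^θ_{r θ} = (-r^2 - 1)/(r^3 - r)
Substituting (the symmetric pair Γ^k_{ij}, Γ^k_{ji} combines into a factor 2):
d^2r/dλ^2 + (2*r/(1 - r^2)) (dr/dλ)^2 + ((r^3 + r)/(r^2 - 1)) (dθ/dλ)^2 = 0
d^2θ/dλ^2 + ((-2*r^2 - 2)/(r^3 - r)) (dr/dλ)(dθ/dλ) = 0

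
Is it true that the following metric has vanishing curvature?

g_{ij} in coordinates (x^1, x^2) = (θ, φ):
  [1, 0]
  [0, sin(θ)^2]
Non-zero Christoffel symbols:
Γ^θ_{φ φ} = -sin(2*θ)/2
Γ^φ_{θ φ} = 1/tan(θ)
Ricci tensor: R_{θθ} = 1, R_{θφ} = 0, R_{φφ} = sin(θ)^2
The Ricci tensor is non-zero, so the Riemann tensor is non-zero: not flat.
No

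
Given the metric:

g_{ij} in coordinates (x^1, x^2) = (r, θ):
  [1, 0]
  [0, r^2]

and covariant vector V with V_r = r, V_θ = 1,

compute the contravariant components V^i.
Inverse metric (diagonal): g^{rr} = 1, g^{θθ} = 1/r^2
V^i = g^{ij} V_j:
V^r = (1)(r) + (0)(1) = r
V^θ = (0)(r) + (1/r^2)(1) = 1/r^2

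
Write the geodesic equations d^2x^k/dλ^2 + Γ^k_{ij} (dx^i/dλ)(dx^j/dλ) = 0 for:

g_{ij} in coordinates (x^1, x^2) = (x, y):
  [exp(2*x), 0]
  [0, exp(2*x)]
Geodesic equation: d^2x^k/dλ^2 + Γ^k_{ij} (dx^i/dλ)(dx^j/dλ) = 0.
Non-zero Christoffel symbols:
Γ^x_{x x} = 1
Γ^x_{y y} = -1
Γ^y_{x y} = 1
Substituting (the symmetric pair Γ^k_{ij}, Γ^k_{ji} combines into a factor 2):
d^2x/dλ^2 + (dx/dλ)^2 - (dy/dλ)^2 = 0
d^2y/dλ^2 + 2 (dx/dλ)(dy/dλ) = 0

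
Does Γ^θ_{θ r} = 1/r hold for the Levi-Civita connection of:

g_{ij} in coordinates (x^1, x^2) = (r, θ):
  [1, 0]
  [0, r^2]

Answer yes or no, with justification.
Γ^θ_{θ r} = (1/2) g^{θθ} (∂_θ g_{θr} + ∂_r g_{θθ} - ∂_θ g_{θr}) = (1/2)(1/r^2)((0) + (2*r) - (0)) = 1/r
This equals the proposed value 1/r.
Yes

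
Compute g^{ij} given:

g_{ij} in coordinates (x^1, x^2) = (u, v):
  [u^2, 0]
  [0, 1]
The metric is diagonal, so g^{ij} is diagonal with entries 1/g_{ii}: diag(1/(u^2), 1).
g^{ij}:
  [1/u^2, 0]
  [0, 1]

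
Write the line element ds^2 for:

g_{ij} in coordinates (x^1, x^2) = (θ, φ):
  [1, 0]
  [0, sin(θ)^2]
ds^2 = g_{ij} dx^i dx^j; only the non-zero components contribute.
ds^2 = dθ^2 + sin(θ)^2 dφ^2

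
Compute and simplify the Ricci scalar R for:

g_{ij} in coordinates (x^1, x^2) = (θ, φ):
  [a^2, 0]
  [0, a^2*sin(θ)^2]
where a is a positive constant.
Non-zero Christoffel symbols (Γ^k_{ij} = Γ^k_{ji}):
Γ^θ_{φ φ} = -sin(2*θ)/2
Γ^φ_{θ φ} = 1/tan(θ)
Ricci tensor (R_{ij} = R^k_{ikj}): R_{θθ} = 1, R_{θφ} = 0, R_{φφ} = sin(θ)^2
Inverse metric: g^{θθ} = 1/a^2, g^{φφ} = 1/(a^2*sin(θ)^2)
R = g^{ij} R_{ij} = (1/a^2)(1) + (1/(a^2*sin(θ)^2))(sin(θ)^2) = 2/a^2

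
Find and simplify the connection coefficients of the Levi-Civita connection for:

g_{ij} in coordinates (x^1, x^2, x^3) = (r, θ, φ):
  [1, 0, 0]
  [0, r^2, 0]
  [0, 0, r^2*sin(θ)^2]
Using Γ^k_{ij} = (1/2) g^{km} (∂_i g_{mj} + ∂_j g_{mi} - ∂_m g_{ij}); the metric is diagonal, so only the m = k term contributes.
Non-zero symbols (using the symmetry Γ^k_{ij} = Γ^k_{ji}):
Γ^r_{θ θ} = (1/2) g^{rr} (∂_θ g_{rθ} + ∂_θ g_{rθ} - ∂_r g_{θθ}) = (1/2)(1)((0) + (0) - (2*r)) = -r
Γ^r_{φ φ} = (1/2) g^{rr} (∂_φ g_{rφ} + ∂_φ g_{rφ} - ∂_r g_{φφ}) = (1/2)(1)((0) + (0) - (2*r*sin(θ)^2)) = -r*sin(θ)^2
Γ^θ_{r θ} = (1/2) g^{θθ} (∂_r g_{θθ} + ∂_θ g_{θr} - ∂_θ g_{rθ}) = (1/2)(1/r^2)((2*r) + (0) - (0)) = 1/r
Γ^θ_{φ φ} = (1/2) g^{θθ} (∂_φ g_{θφ} + ∂_φ g_{θφ} - ∂_θ g_{φφ}) = (1/2)(1/r^2)((0) + (0) - (r^2*sin(2*θ))) = -sin(2*θ)/2
Γ^φ_{r φ} = (1/2) g^{φφ} (∂_r g_{φφ} + ∂_φ g_{φr} - ∂_φ g_{rφ}) = (1/2)(1/(r^2*sin(θ)^2))((2*r*sin(θ)^2) + (0) - (0)) = 1/r
Γ^φ_{θ φ} = (1/2) g^{φφ} (∂_θ g_{φφ} + ∂_φ g_{φθ} - ∂_φ g_{θφ}) = (1/2)(1/(r^2*sin(θ)^2))((r^2*sin(2*θ)) + (0) - (0)) = 1/tan(θ)
All other Christoffel symbols are zero.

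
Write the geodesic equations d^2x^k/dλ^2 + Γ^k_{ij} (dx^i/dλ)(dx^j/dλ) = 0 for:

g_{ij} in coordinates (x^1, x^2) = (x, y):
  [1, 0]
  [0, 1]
Geodesic equation: d^2x^k/dλ^2 + Γ^k_{ij} (dx^i/dλ)(dx^j/dλ) = 0.
All Christoffel symbols vanish, so the geodesics are straight lines:
d^2x/dλ^2 = 0
d^2y/dλ^2 = 0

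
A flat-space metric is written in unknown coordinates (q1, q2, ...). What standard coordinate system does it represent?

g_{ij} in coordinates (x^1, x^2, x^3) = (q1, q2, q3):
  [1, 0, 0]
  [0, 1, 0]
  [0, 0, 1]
All components are constant and the metric is the identity, i.e. orthonormal rectilinear coordinates.
Cartesian (3D) coordinates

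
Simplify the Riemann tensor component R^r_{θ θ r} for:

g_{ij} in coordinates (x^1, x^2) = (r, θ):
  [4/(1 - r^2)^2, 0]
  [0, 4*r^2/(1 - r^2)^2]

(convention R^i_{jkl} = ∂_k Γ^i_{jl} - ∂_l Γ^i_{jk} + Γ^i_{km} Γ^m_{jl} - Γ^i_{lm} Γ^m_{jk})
Non-zero Christoffel symbols (Γ^k_{ij} = Γ^k_{ji}):
Γ^r_{r r} = 2*r/(1 - r^2)
Γ^r_{θ θ} = (r^3 + r)/(r^2 - 1)
Γ^θ_{r θ} = (-r^2 - 1)/(r^3 - r)
R^r_{θ θ r} = ∂_θ Γ^r_{θ r} - ∂_r Γ^r_{θ θ} + Γ^r_{θ m} Γ^m_{θ r} - Γ^r_{r m} Γ^m_{θ θ}
  = (0) - ((r^4 - 4*r^2 - 1)/(r^2 - 1)^2) + (-(r^2 + 1)^2/(r^2 - 1)^2) - (-2*r^2*(r^2 + 1)/(r^2 - 1)^2) = 4*r^2/(r^2 - 1)^2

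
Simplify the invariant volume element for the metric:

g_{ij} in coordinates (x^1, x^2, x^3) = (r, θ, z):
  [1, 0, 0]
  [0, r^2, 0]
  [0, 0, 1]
det(g) = r^2
√|det(g)| = r
Volume element: dV = r dr dθ dz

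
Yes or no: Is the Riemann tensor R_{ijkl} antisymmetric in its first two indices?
R_{ijkl} = -R_{jikl} (follows from metric compatibility).
Yes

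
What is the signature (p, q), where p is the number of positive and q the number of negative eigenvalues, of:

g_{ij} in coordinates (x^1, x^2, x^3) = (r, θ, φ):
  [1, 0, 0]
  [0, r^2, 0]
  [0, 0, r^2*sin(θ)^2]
The metric is diagonal, so its eigenvalues are the diagonal entries: 1, r^2, r^2*sin(θ)^2 (at a generic point, where coordinate-dependent entries are positive).
3 positive, 0 negative.
(3, 0) - Riemannian (positive definite)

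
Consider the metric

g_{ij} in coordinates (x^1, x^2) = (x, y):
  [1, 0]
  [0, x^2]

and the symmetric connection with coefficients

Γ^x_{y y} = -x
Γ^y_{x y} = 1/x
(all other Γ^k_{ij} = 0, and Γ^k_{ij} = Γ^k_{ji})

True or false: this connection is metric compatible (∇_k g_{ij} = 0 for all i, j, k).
Using ∇_k g_{ij} = ∂_k g_{ij} - Γ^m_{ki} g_{mj} - Γ^m_{kj} g_{im}:
e.g. ∇_x g_{yy} = (2*x) - (x) - (x) = 0
Every component ∇_k g_{ij} vanishes: the connection is metric compatible.
True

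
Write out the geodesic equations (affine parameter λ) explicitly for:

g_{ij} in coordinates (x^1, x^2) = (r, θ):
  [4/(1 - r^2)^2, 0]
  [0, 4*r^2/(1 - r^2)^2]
Geodesic equation: d^2x^k/dλ^2 + Γ^k_{ij} (dx^i/dλ)(dx^j/dλ) = 0.
Non-zero Christoffel symbols:
Γ^r_{r r} = 2*r/(1 - r^2)
Γ^r_{θ θ} = (r^3 + r)/(r^2 - 1)
Γ^θ_{r θ} = (-r^2 - 1)/(r^3 - r)
Substituting (the symmetric pair Γ^k_{ij}, Γ^k_{ji} combines into a factor 2):
d^2r/dλ^2 + (2*r/(1 - r^2)) (dr/dλ)^2 + ((r^3 + r)/(r^2 - 1)) (dθ/dλ)^2 = 0
d^2θ/dλ^2 + ((-2*r^2 - 2)/(r^3 - r)) (dr/dλ)(dθ/dλ) = 0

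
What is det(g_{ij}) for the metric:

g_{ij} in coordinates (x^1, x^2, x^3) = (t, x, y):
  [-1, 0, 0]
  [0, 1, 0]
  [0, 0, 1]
Diagonal metric: det(g) = g_{11}·g_{22}·g_{33}
= (-1)·(1)·(1)
det(g) = -1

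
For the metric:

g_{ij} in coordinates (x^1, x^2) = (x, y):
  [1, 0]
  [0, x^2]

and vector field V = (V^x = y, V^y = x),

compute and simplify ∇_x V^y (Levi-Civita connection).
Non-zero Christoffel symbols:
Γ^x_{y y} = -x
Γ^y_{x y} = 1/x
∇_x V^y = ∂_x V^y + Γ^y_{x j} V^j
  = (1) + (0)(y) + (1/x)(x)
  = 2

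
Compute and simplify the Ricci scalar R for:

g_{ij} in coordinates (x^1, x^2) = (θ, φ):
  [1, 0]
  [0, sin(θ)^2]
Non-zero Christoffel symbols (Γ^k_{ij} = Γ^k_{ji}):
Γ^θ_{φ φ} = -sin(2*θ)/2
Γ^φ_{θ φ} = 1/tan(θ)
Ricci tensor (R_{ij} = R^k_{ikj}): R_{θθ} = 1, R_{θφ} = 0, R_{φφ} = sin(θ)^2
Inverse metric: g^{θθ} = 1, g^{φφ} = 1/sin(θ)^2
R = g^{ij} R_{ij} = (1)(1) + (1/sin(θ)^2)(sin(θ)^2) = 2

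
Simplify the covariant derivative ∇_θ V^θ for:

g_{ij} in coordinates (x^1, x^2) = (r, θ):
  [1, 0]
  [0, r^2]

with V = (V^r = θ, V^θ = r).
Non-zero Christoffel symbols:
Γ^r_{θ θ} = -r
Γ^θ_{r θ} = 1/r
∇_θ V^θ = ∂_θ V^θ + Γ^θ_{θ j} V^j
  = (0) + (1/r)(θ) + (0)(r)
  = θ/r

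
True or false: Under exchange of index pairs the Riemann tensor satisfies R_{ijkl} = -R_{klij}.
The pair-exchange symmetry has a plus sign: R_{ijkl} = +R_{klij}.
False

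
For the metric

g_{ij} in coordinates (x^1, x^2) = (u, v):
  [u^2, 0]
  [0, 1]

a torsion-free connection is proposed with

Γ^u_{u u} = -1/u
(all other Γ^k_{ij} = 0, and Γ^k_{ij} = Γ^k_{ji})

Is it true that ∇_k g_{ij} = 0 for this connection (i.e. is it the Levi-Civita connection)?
Using ∇_k g_{ij} = ∂_k g_{ij} - Γ^m_{ki} g_{mj} - Γ^m_{kj} g_{im}:
∇_u g_{uu} = (2*u) - (-u) - (-u) = 4*u ≠ 0
So the connection is not metric compatible (it is not the Levi-Civita connection).
No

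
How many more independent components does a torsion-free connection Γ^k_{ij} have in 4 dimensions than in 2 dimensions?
Independent components in n dimensions: n × n(n+1)/2 = n^2(n+1)/2.
4D: 4 × 10 = 40
2D: 2 × 3 = 6
Difference = 40 - 6 = 34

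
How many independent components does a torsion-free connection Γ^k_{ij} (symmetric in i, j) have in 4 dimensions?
Γ^k_{ij} has n choices for the upper index and n(n+1)/2 independent symmetric lower index pairs.
Total = 4 × 4×5/2 = 4 × 10 = 40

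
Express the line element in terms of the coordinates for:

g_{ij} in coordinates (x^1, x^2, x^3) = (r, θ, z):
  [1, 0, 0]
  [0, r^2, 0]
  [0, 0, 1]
ds^2 = g_{ij} dx^i dx^j; only the non-zero components contribute.
ds^2 = dr^2 + r^2 dθ^2 + dz^2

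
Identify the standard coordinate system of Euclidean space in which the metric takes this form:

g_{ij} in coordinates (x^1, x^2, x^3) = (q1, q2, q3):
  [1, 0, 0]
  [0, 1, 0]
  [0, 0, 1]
All components are constant and the metric is the identity, i.e. orthonormal rectilinear coordinates.
Cartesian (3D) coordinates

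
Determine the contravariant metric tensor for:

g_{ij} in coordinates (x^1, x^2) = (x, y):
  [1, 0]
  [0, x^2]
The metric is diagonal, so g^{ij} is diagonal with entries 1/g_{ii}: diag(1, 1/(x^2)).
g^{ij}:
  [1, 0]
  [0, 1/x^2]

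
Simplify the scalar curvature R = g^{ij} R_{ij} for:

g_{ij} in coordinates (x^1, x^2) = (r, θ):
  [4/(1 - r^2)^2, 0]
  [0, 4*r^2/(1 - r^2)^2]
Non-zero Christoffel symbols (Γ^k_{ij} = Γ^k_{ji}):
Γ^r_{r r} = 2*r/(1 - r^2)
Γ^r_{θ θ} = (r^3 + r)/(r^2 - 1)
Γ^θ_{r θ} = (-r^2 - 1)/(r^3 - r)
Ricci tensor (R_{ij} = R^k_{ikj}): R_{rr} = -4/(r^2 - 1)^2, R_{rθ} = 0, R_{θθ} = -4*r^2/(r^2 - 1)^2
Inverse metric: g^{rr} = (1 - r^2)^2/4, g^{θθ} = (1 - r^2)^2/(4*r^2)
R = g^{ij} R_{ij} = ((1 - r^2)^2/4)(-4/(r^2 - 1)^2) + ((1 - r^2)^2/(4*r^2))(-4*r^2/(r^2 - 1)^2) = -2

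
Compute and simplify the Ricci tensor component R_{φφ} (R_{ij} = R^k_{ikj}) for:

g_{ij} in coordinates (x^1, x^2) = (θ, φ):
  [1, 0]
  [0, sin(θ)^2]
Non-zero Christoffel symbols (Γ^k_{ij} = Γ^k_{ji}):
Γ^θ_{φ φ} = -sin(2*θ)/2
Γ^φ_{θ φ} = 1/tan(θ)
R^θ_{φ θ φ} = ∂_θ Γ^θ_{φ φ} - ∂_φ Γ^θ_{φ θ} + Γ^θ_{θ m} Γ^m_{φ φ} - Γ^θ_{φ m} Γ^m_{φ θ}
  = (-cos(2*θ)) - (0) + (0) - (-cos(θ)^2) = sin(θ)^2
R^φ_{φ φ φ} = 0 (a repeated index in an antisymmetric pair)
R_{φφ} = R^θ_{φ θ φ} + R^φ_{φ φ φ} = (sin(θ)^2) + (0) = sin(θ)^2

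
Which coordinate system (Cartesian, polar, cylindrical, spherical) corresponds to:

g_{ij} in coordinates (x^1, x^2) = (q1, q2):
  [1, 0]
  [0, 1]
All components are constant and the metric is the identity, i.e. orthonormal rectilinear coordinates.
Cartesian (2D) coordinates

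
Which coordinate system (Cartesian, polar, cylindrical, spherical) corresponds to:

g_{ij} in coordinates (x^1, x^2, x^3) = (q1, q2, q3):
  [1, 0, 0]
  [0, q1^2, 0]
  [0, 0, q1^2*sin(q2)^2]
The line element ds^2 = dq1^2 + q1^2 dq2^2 + q1^2 sin(q2)^2 dq3^2 is dr^2 + r^2 dθ^2 + r^2 sin(θ)^2 dφ^2 with q1 = r, q2 = θ, q3 = φ.
spherical coordinates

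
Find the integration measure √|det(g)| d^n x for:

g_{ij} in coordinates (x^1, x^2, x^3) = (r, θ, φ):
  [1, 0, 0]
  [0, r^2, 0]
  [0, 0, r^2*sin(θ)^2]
det(g) = r^4*sin(θ)^2
√|det(g)| = r^2*sin(θ) (taking 0 < θ < π so that |sin(θ)| = sin(θ))
Volume element: dV = r^2*sin(θ) dr dθ dφ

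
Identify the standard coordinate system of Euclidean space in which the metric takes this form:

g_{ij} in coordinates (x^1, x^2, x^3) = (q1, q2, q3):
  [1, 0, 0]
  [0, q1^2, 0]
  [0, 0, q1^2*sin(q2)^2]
The line element ds^2 = dq1^2 + q1^2 dq2^2 + q1^2 sin(q2)^2 dq3^2 is dr^2 + r^2 dθ^2 + r^2 sin(θ)^2 dφ^2 with q1 = r, q2 = θ, q3 = φ.
spherical coordinates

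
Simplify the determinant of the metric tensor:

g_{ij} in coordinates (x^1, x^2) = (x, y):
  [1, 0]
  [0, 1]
For a 2×2 metric: det(g) = g_{11}·g_{22} - g_{12}·g_{21}
= (1)·(1) - (0)·(0)
= 1 - 0
det(g) = 1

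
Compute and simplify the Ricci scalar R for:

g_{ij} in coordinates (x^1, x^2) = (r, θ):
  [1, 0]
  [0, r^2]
Non-zero Christoffel symbols (Γ^k_{ij} = Γ^k_{ji}):
Γ^r_{θ θ} = -r
Γ^θ_{r θ} = 1/r
Ricci tensor (R_{ij} = R^k_{ikj}): R_{rr} = 0, R_{rθ} = 0, R_{θθ} = 0
Inverse metric: g^{rr} = 1, g^{θθ} = 1/r^2
R = g^{ij} R_{ij} = (1)(0) + (1/r^2)(0) = 0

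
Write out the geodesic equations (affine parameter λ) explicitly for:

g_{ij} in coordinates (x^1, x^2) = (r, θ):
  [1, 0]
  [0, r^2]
Geodesic equation: d^2x^k/dλ^2 + Γ^k_{ij} (dx^i/dλ)(dx^j/dλ) = 0.
Non-zero Christoffel symbols:
Γ^r_{θ θ} = -r
Γ^θ_{r θ} = 1/r
Substituting (the symmetric pair Γ^k_{ij}, Γ^k_{ji} combines into a factor 2):
d^2r/dλ^2 - r (dθ/dλ)^2 = 0
d^2θ/dλ^2 + (2/r) (dr/dλ)(dθ/dλ) = 0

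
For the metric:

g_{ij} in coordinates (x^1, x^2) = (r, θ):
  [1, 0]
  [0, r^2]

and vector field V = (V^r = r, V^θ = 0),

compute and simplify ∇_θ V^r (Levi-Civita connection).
Non-zero Christoffel symbols:
Γ^r_{θ θ} = -r
Γ^θ_{r θ} = 1/r
∇_θ V^r = ∂_θ V^r + Γ^r_{θ j} V^j
  = (0) + (0)(r) + (-r)(0)
  = 0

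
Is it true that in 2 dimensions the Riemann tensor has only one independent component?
The number of independent components is n^2(n^2-1)/12 = 4·3/12 = 1 for n = 2 (e.g. R_{1212}).
Yes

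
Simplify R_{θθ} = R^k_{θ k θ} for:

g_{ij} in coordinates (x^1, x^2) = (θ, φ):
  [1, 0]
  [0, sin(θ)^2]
Non-zero Christoffel symbols (Γ^k_{ij} = Γ^k_{ji}):
Γ^θ_{φ φ} = -sin(2*θ)/2
Γ^φ_{θ φ} = 1/tan(θ)
R^θ_{θ θ θ} = 0 (a repeated index in an antisymmetric pair)
R^φ_{θ φ θ} = ∂_φ Γ^φ_{θ θ} - ∂_θ Γ^φ_{θ φ} + Γ^φ_{φ m} Γ^m_{θ θ} - Γ^φ_{θ m} Γ^m_{θ φ}
  = (0) - (-1/sin(θ)^2) + (0) - (1/tan(θ)^2) = 1
R_{θθ} = R^θ_{θ θ θ} + R^φ_{θ φ θ} = (0) + (1) = 1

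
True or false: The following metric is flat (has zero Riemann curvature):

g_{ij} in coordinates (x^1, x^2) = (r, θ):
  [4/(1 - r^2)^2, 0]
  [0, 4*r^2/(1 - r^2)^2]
Non-zero Christoffel symbols:
Γ^r_{r r} = 2*r/(1 - r^2)
Γ^r_{θ θ} = (r^3 + r)/(r^2 - 1)
Γ^θ_{r θ} = (-r^2 - 1)/(r^3 - r)
Ricci tensor: R_{rr} = -4/(r^2 - 1)^2, R_{rθ} = 0, R_{θθ} = -4*r^2/(r^2 - 1)^2
The Ricci tensor is non-zero, so the Riemann tensor is non-zero: not flat.
False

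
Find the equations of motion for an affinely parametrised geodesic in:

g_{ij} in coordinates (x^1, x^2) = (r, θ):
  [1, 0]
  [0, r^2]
Geodesic equation: d^2x^k/dλ^2 + Γ^k_{ij} (dx^i/dλ)(dx^j/dλ) = 0.
Non-zero Christoffel symbols:
Γ^r_{θ θ} = -r
Γ^θ_{r θ} = 1/r
Substituting (the symmetric pair Γ^k_{ij}, Γ^k_{ji} combines into a factor 2):
d^2r/dλ^2 - r (dθ/dλ)^2 = 0
d^2θ/dλ^2 + (2/r) (dr/dλ)(dθ/dλ) = 0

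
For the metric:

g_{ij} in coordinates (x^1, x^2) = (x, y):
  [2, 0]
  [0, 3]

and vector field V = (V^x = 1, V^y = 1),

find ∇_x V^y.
All Christoffel symbols are zero.
∇_x V^y = ∂_x V^y + Γ^y_{x j} V^j
  = (0) + (0)(1) + (0)(1)
  = 0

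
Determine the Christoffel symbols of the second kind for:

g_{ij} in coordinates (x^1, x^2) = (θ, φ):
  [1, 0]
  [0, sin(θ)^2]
Using Γ^k_{ij} = (1/2) g^{km} (∂_i g_{mj} + ∂_j g_{mi} - ∂_m g_{ij}); the metric is diagonal, so only the m = k term contributes.
Non-zero symbols (using the symmetry Γ^k_{ij} = Γ^k_{ji}):
Γ^θ_{φ φ} = (1/2) g^{θθ} (∂_φ g_{θφ} + ∂_φ g_{θφ} - ∂_θ g_{φφ}) = (1/2)(1)((0) + (0) - (sin(2*θ))) = -sin(2*θ)/2
Γ^φ_{θ φ} = (1/2) g^{φφ} (∂_θ g_{φφ} + ∂_φ g_{φθ} - ∂_φ g_{θφ}) = (1/2)(1/sin(θ)^2)((sin(2*θ)) + (0) - (0)) = 1/tan(θ)
All other Christoffel symbols are zero.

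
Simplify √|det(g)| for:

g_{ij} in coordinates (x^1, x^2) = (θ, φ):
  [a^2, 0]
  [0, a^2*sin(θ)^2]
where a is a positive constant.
det(g) = a^4*sin(θ)^2
√|det(g)| = a^2*sin(θ) (taking 0 < θ < π so that |sin(θ)| = sin(θ))
Volume element: dV = a^2*sin(θ) dθ dφ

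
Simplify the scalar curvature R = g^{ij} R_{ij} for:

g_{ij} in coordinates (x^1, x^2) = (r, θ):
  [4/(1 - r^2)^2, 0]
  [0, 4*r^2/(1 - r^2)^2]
Non-zero Christoffel symbols (Γ^k_{ij} = Γ^k_{ji}):
Γ^r_{r r} = 2*r/(1 - r^2)
Γ^r_{θ θ} = (r^3 + r)/(r^2 - 1)
Γ^θ_{r θ} = (-r^2 - 1)/(r^3 - r)
Ricci tensor (R_{ij} = R^k_{ikj}): R_{rr} = -4/(r^2 - 1)^2, R_{rθ} = 0, R_{θθ} = -4*r^2/(r^2 - 1)^2
Inverse metric: g^{rr} = (1 - r^2)^2/4, g^{θθ} = (1 - r^2)^2/(4*r^2)
R = g^{ij} R_{ij} = ((1 - r^2)^2/4)(-4/(r^2 - 1)^2) + ((1 - r^2)^2/(4*r^2))(-4*r^2/(r^2 - 1)^2) = -2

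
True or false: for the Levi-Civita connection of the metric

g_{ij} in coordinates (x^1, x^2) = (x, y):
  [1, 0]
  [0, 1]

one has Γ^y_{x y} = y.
Γ^y_{x y} = (1/2) g^{yy} (∂_x g_{yy} + ∂_y g_{yx} - ∂_y g_{xy}) = (1/2)(1)((0) + (0) - (0)) = 0
This differs from the proposed value y.
False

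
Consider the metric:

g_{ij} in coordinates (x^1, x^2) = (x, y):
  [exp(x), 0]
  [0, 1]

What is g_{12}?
With x^1 = x, x^2 = y, g_{12} = g_{xy} is the row-1, column-2 entry of the matrix.
g_{12} = 0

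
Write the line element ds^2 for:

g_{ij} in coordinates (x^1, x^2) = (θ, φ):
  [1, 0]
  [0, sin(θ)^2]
ds^2 = g_{ij} dx^i dx^j; only the non-zero components contribute.
ds^2 = dθ^2 + sin(θ)^2 dφ^2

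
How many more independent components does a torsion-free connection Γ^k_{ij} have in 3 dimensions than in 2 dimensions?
Independent components in n dimensions: n × n(n+1)/2 = n^2(n+1)/2.
3D: 3 × 6 = 18
2D: 2 × 3 = 6
Difference = 18 - 6 = 12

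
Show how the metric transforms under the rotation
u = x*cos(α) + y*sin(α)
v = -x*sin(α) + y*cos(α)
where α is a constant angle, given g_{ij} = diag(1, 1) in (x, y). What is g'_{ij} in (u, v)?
Invert the transformation: x = u*cos(α) - v*sin(α), y = u*sin(α) + v*cos(α)
g'_{ij} = (∂x^k/∂x'^i)(∂x^l/∂x'^j) g_{kl}; with g_{kl} = δ_{kl} this is Σ_k (∂x^k/∂x'^i)(∂x^k/∂x'^j).
Jacobian: ∂x/∂u = cos(α), ∂x/∂v = -sin(α), ∂y/∂u = sin(α), ∂y/∂v = cos(α)
g'_{uu} = (cos(α))(cos(α)) + (sin(α))(sin(α)) = 1
g'_{uv} = (cos(α))(-sin(α)) + (sin(α))(cos(α)) = 0
g'_{vv} = (-sin(α))(-sin(α)) + (cos(α))(cos(α)) = 1
g'_{ij} = diag(1, 1)
The Euclidean metric is invariant under rotations.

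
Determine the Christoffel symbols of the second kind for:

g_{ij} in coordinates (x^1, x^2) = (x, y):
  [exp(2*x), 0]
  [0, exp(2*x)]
Using Γ^k_{ij} = (1/2) g^{km} (∂_i g_{mj} + ∂_j g_{mi} - ∂_m g_{ij}); the metric is diagonal, so only the m = k term contributes.
Non-zero symbols (using the symmetry Γ^k_{ij} = Γ^k_{ji}):
Γ^x_{x x} = (1/2) g^{xx} (∂_x g_{xx} + ∂_x g_{xx} - ∂_x g_{xx}) = (1/2)(exp(-2*x))((2*exp(2*x)) + (2*exp(2*x)) - (2*exp(2*x))) = 1
Γ^x_{y y} = (1/2) g^{xx} (∂_y g_{xy} + ∂_y g_{xy} - ∂_x g_{yy}) = (1/2)(exp(-2*x))((0) + (0) - (2*exp(2*x))) = -1
Γ^y_{x y} = (1/2) g^{yy} (∂_x g_{yy} + ∂_y g_{yx} - ∂_y g_{xy}) = (1/2)(exp(-2*x))((2*exp(2*x)) + (0) - (0)) = 1
All other Christoffel symbols are zero.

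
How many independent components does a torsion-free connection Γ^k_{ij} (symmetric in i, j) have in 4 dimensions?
Γ^k_{ij} has n choices for the upper index and n(n+1)/2 independent symmetric lower index pairs.
Total = 4 × 4×5/2 = 4 × 10 = 40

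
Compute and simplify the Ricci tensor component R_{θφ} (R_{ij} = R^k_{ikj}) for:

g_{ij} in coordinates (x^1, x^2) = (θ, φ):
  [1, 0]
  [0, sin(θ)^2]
Non-zero Christoffel symbols (Γ^k_{ij} = Γ^k_{ji}):
Γ^θ_{φ φ} = -sin(2*θ)/2
Γ^φ_{θ φ} = 1/tan(θ)
R^θ_{θ θ φ} = 0 (a repeated index in an antisymmetric pair)
R^φ_{θ φ φ} = 0 (a repeated index in an antisymmetric pair)
R_{θφ} = R^θ_{θ θ φ} + R^φ_{θ φ φ} = (0) + (0) = 0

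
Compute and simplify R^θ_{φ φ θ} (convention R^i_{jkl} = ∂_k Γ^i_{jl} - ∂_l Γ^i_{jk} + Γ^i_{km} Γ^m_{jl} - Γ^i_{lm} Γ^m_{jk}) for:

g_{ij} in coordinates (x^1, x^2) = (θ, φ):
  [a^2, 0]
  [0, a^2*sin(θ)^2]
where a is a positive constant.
Non-zero Christoffel symbols (Γ^k_{ij} = Γ^k_{ji}):
Γ^θ_{φ φ} = -sin(2*θ)/2
Γ^φ_{θ φ} = 1/tan(θ)
R^θ_{φ φ θ} = ∂_φ Γ^θ_{φ θ} - ∂_θ Γ^θ_{φ φ} + Γ^θ_{φ m} Γ^m_{φ θ} - Γ^θ_{θ m} Γ^m_{φ φ}
  = (0) - (-cos(2*θ)) + (-cos(θ)^2) - (0) = -sin(θ)^2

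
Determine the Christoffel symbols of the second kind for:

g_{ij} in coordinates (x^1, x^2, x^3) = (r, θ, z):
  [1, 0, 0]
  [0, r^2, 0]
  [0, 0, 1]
Using Γ^k_{ij} = (1/2) g^{km} (∂_i g_{mj} + ∂_j g_{mi} - ∂_m g_{ij}); the metric is diagonal, so only the m = k term contributes.
Non-zero symbols (using the symmetry Γ^k_{ij} = Γ^k_{ji}):
Γ^r_{θ θ} = (1/2) g^{rr} (∂_θ g_{rθ} + ∂_θ g_{rθ} - ∂_r g_{θθ}) = (1/2)(1)((0) + (0) - (2*r)) = -r
Γ^θ_{r θ} = (1/2) g^{θθ} (∂_r g_{θθ} + ∂_θ g_{θr} - ∂_θ g_{rθ}) = (1/2)(1/r^2)((2*r) + (0) - (0)) = 1/r
All other Christoffel symbols are zero.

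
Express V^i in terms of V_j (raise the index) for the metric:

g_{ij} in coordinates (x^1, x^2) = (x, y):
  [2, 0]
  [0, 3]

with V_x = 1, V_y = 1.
Inverse metric (diagonal): g^{xx} = 1/2, g^{yy} = 1/3
V^i = g^{ij} V_j:
V^x = (1/2)(1) + (0)(1) = 1/2
V^y = (0)(1) + (1/3)(1) = 1/3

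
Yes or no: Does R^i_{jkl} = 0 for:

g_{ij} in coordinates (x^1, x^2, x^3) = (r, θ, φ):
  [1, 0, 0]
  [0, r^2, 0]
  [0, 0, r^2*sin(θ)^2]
Non-zero Christoffel symbols:
Γ^r_{θ θ} = -r
Γ^r_{φ φ} = -r*sin(θ)^2
Γ^θ_{r θ} = 1/r
Γ^θ_{φ φ} = -sin(2*θ)/2
Γ^φ_{r φ} = 1/r
Γ^φ_{θ φ} = 1/tan(θ)
Ricci tensor: R_{rr} = 0, R_{rθ} = 0, R_{rφ} = 0, R_{θθ} = 0, R_{θφ} = 0, R_{φφ} = 0
All R_{ij} vanish; in 3 dimensions the Riemann tensor is fully determined by the Ricci tensor, so R^i_{jkl} = 0: the metric is flat (curvilinear coordinates on flat space).
Yes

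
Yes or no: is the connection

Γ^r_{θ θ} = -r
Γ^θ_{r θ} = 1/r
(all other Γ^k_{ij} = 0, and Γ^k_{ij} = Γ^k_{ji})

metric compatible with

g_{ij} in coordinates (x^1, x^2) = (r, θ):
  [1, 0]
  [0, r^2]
Using ∇_k g_{ij} = ∂_k g_{ij} - Γ^m_{ki} g_{mj} - Γ^m_{kj} g_{im}:
e.g. ∇_r g_{θθ} = (2*r) - (r) - (r) = 0
Every component ∇_k g_{ij} vanishes: the connection is metric compatible.
Yes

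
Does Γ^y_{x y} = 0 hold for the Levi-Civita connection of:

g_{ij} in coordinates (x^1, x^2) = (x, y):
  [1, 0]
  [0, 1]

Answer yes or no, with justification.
Γ^y_{x y} = (1/2) g^{yy} (∂_x g_{yy} + ∂_y g_{yx} - ∂_y g_{xy}) = (1/2)(1)((0) + (0) - (0)) = 0
This equals the proposed value 0.
Yes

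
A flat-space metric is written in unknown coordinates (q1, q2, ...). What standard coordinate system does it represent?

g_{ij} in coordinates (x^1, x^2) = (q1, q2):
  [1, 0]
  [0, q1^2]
The line element ds^2 = dq1^2 + q1^2 dq2^2 is dr^2 + r^2 dθ^2 with q1 = r, q2 = θ.
polar coordinates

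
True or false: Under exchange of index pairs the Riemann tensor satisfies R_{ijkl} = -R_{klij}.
The pair-exchange symmetry has a plus sign: R_{ijkl} = +R_{klij}.
False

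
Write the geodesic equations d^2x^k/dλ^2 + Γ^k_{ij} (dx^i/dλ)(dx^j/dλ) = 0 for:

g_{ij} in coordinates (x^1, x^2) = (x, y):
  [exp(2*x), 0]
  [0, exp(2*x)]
Geodesic equation: d^2x^k/dλ^2 + Γ^k_{ij} (dx^i/dλ)(dx^j/dλ) = 0.
Non-zero Christoffel symbols:
Γ^x_{x x} = 1
Γ^x_{y y} = -1
Γ^y_{x y} = 1
Substituting (the symmetric pair Γ^k_{ij}, Γ^k_{ji} combines into a factor 2):
d^2x/dλ^2 + (dx/dλ)^2 - (dy/dλ)^2 = 0
d^2y/dλ^2 + 2 (dx/dλ)(dy/dλ) = 0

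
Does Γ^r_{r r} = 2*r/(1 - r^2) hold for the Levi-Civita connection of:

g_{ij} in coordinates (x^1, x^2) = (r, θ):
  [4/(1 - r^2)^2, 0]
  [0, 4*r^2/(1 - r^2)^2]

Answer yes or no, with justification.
Γ^r_{r r} = (1/2) g^{rr} (∂_r g_{rr} + ∂_r g_{rr} - ∂_r g_{rr}) = (1/2)((1 - r^2)^2/4)((16*r/(1 - r^2)^3) + (16*r/(1 - r^2)^3) - (16*r/(1 - r^2)^3)) = 2*r/(1 - r^2)
This equals the proposed value 2*r/(1 - r^2).
Yes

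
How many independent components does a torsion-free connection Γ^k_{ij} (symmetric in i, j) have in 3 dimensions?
Γ^k_{ij} has n choices for the upper index and n(n+1)/2 independent symmetric lower index pairs.
Total = 3 × 3×4/2 = 3 × 6 = 18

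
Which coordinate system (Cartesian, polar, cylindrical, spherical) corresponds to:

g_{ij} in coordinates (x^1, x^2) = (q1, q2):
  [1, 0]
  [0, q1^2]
The line element ds^2 = dq1^2 + q1^2 dq2^2 is dr^2 + r^2 dθ^2 with q1 = r, q2 = θ.
polar coordinates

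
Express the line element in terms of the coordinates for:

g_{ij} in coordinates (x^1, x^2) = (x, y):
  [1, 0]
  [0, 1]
ds^2 = g_{ij} dx^i dx^j; only the non-zero components contribute.
ds^2 = dx^2 + dy^2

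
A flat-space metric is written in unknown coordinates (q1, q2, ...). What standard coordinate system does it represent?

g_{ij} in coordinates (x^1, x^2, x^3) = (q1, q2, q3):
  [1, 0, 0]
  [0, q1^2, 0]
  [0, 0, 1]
The line element ds^2 = dq1^2 + q1^2 dq2^2 + dq3^2 is dr^2 + r^2 dθ^2 + dz^2 with q1 = r, q2 = θ, q3 = z.
cylindrical coordinates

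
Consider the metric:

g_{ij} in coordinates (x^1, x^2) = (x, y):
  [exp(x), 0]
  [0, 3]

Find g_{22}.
With x^1 = x, x^2 = y, g_{22} = g_{yy} is the row-2, column-2 entry of the matrix.
g_{22} = 3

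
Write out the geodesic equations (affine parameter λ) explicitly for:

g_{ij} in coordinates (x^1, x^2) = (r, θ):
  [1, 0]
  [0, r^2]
Geodesic equation: d^2x^k/dλ^2 + Γ^k_{ij} (dx^i/dλ)(dx^j/dλ) = 0.
Non-zero Christoffel symbols:
Γ^r_{θ θ} = -r
Γ^θ_{r θ} = 1/r
Substituting (the symmetric pair Γ^k_{ij}, Γ^k_{ji} combines into a factor 2):
d^2r/dλ^2 - r (dθ/dλ)^2 = 0
d^2θ/dλ^2 + (2/r) (dr/dλ)(dθ/dλ) = 0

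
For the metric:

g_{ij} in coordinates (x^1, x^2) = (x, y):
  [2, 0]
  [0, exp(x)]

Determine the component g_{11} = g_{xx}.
With x^1 = x, x^2 = y, g_{11} = g_{xx} is the row-1, column-1 entry of the matrix.
g_{11} = 2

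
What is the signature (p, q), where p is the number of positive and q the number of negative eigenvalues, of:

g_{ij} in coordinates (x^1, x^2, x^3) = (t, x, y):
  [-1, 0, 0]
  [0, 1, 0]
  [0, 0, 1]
The metric is diagonal, so its eigenvalues are the diagonal entries: -1, 1, 1 (at a generic point, where coordinate-dependent entries are positive).
2 positive, 1 negative.
(2, 1) - Lorentzian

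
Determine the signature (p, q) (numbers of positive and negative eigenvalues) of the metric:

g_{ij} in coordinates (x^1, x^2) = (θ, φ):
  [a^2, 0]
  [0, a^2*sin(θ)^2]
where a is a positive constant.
The metric is diagonal, so its eigenvalues are the diagonal entries: a^2, a^2*sin(θ)^2 (at a generic point, where coordinate-dependent entries are positive).
2 positive, 0 negative.
(2, 0) - Riemannian (positive definite)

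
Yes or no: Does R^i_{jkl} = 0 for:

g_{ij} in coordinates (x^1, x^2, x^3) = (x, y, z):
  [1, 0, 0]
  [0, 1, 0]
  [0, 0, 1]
All metric components are constant, so every Christoffel symbol vanishes and R^i_{jkl} = 0.
Yes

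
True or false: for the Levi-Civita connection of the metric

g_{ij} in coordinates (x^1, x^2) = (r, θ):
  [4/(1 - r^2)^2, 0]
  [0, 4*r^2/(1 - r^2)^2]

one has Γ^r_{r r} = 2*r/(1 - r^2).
Γ^r_{r r} = (1/2) g^{rr} (∂_r g_{rr} + ∂_r g_{rr} - ∂_r g_{rr}) = (1/2)((1 - r^2)^2/4)((16*r/(1 - r^2)^3) + (16*r/(1 - r^2)^3) - (16*r/(1 - r^2)^3)) = 2*r/(1 - r^2)
This equals the proposed value 2*r/(1 - r^2).
True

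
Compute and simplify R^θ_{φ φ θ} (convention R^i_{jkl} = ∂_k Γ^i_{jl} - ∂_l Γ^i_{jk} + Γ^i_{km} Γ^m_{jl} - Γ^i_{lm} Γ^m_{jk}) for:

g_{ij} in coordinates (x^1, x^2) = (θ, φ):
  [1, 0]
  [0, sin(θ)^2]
Non-zero Christoffel symbols (Γ^k_{ij} = Γ^k_{ji}):
Γ^θ_{φ φ} = -sin(2*θ)/2
Γ^φ_{θ φ} = 1/tan(θ)
R^θ_{φ φ θ} = ∂_φ Γ^θ_{φ θ} - ∂_θ Γ^θ_{φ φ} + Γ^θ_{φ m} Γ^m_{φ θ} - Γ^θ_{θ m} Γ^m_{φ φ}
  = (0) - (-cos(2*θ)) + (-cos(θ)^2) - (0) = -sin(θ)^2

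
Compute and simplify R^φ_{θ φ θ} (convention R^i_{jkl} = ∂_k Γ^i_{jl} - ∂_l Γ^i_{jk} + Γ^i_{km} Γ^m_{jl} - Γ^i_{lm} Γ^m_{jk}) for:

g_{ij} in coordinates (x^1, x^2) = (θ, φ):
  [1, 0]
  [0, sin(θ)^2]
Non-zero Christoffel symbols (Γ^k_{ij} = Γ^k_{ji}):
Γ^θ_{φ φ} = -sin(2*θ)/2
Γ^φ_{θ φ} = 1/tan(θ)
R^φ_{θ φ θ} = ∂_φ Γ^φ_{θ θ} - ∂_θ Γ^φ_{θ φ} + Γ^φ_{φ m} Γ^m_{θ θ} - Γ^φ_{θ m} Γ^m_{θ φ}
  = (0) - (-1/sin(θ)^2) + (0) - (1/tan(θ)^2) = 1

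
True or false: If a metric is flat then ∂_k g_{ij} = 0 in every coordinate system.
Flatness means R^i_{jkl} = 0; the components can still vary, e.g. the flat plane in polar coordinates has g_{θθ} = r^2.
False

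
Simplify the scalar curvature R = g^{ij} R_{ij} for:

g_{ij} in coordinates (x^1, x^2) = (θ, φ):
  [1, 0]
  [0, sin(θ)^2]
Non-zero Christoffel symbols (Γ^k_{ij} = Γ^k_{ji}):
Γ^θ_{φ φ} = -sin(2*θ)/2
Γ^φ_{θ φ} = 1/tan(θ)
Ricci tensor (R_{ij} = R^k_{ikj}): R_{θθ} = 1, R_{θφ} = 0, R_{φφ} = sin(θ)^2
Inverse metric: g^{θθ} = 1, g^{φφ} = 1/sin(θ)^2
R = g^{ij} R_{ij} = (1)(1) + (1/sin(θ)^2)(sin(θ)^2) = 2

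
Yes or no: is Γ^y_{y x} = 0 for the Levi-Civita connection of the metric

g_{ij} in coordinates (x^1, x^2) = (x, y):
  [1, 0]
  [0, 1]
Γ^y_{y x} = (1/2) g^{yy} (∂_y g_{yx} + ∂_x g_{yy} - ∂_y g_{yx}) = (1/2)(1)((0) + (0) - (0)) = 0
This equals the proposed value 0.
Yes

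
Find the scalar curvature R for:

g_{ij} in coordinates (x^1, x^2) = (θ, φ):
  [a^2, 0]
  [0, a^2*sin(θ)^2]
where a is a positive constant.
Non-zero Christoffel symbols (Γ^k_{ij} = Γ^k_{ji}):
Γ^θ_{φ φ} = -sin(2*θ)/2
Γ^φ_{θ φ} = 1/tan(θ)
Ricci tensor (R_{ij} = R^k_{ikj}): R_{θθ} = 1, R_{θφ} = 0, R_{φφ} = sin(θ)^2
Inverse metric: g^{θθ} = 1/a^2, g^{φφ} = 1/(a^2*sin(θ)^2)
R = g^{ij} R_{ij} = (1/a^2)(1) + (1/(a^2*sin(θ)^2))(sin(θ)^2) = 2/a^2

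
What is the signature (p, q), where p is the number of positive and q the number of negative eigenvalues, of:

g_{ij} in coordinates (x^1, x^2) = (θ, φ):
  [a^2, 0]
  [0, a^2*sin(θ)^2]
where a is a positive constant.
The metric is diagonal, so its eigenvalues are the diagonal entries: a^2, a^2*sin(θ)^2 (at a generic point, where coordinate-dependent entries are positive).
2 positive, 0 negative.
(2, 0) - Riemannian (positive definite)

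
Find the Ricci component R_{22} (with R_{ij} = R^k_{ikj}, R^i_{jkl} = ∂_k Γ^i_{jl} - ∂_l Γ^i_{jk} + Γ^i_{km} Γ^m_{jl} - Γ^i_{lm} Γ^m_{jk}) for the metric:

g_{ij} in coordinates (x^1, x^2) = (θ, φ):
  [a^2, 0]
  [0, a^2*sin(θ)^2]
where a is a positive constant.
Non-zero Christoffel symbols (Γ^k_{ij} = Γ^k_{ji}):
Γ^θ_{φ φ} = -sin(2*θ)/2
Γ^φ_{θ φ} = 1/tan(θ)
R^θ_{φ θ φ} = ∂_θ Γ^θ_{φ φ} - ∂_φ Γ^θ_{φ θ} + Γ^θ_{θ m} Γ^m_{φ φ} - Γ^θ_{φ m} Γ^m_{φ θ}
  = (-cos(2*θ)) - (0) + (0) - (-cos(θ)^2) = sin(θ)^2
R^φ_{φ φ φ} = 0 (a repeated index in an antisymmetric pair)
R_{φφ} = R^θ_{φ θ φ} + R^φ_{φ φ φ} = (sin(θ)^2) + (0) = sin(θ)^2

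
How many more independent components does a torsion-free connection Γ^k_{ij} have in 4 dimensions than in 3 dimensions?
Independent components in n dimensions: n × n(n+1)/2 = n^2(n+1)/2.
4D: 4 × 10 = 40
3D: 3 × 6 = 18
Difference = 40 - 18 = 22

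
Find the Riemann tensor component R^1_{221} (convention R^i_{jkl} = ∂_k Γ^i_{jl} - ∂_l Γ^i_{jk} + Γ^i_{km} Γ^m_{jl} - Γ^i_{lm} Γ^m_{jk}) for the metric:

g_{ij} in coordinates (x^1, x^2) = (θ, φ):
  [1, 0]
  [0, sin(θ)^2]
Non-zero Christoffel symbols (Γ^k_{ij} = Γ^k_{ji}):
Γ^θ_{φ φ} = -sin(2*θ)/2
Γ^φ_{θ φ} = 1/tan(θ)
R^θ_{φ φ θ} = ∂_φ Γ^θ_{φ θ} - ∂_θ Γ^θ_{φ φ} + Γ^θ_{φ m} Γ^m_{φ θ} - Γ^θ_{θ m} Γ^m_{φ φ}
  = (0) - (-cos(2*θ)) + (-cos(θ)^2) - (0) = -sin(θ)^2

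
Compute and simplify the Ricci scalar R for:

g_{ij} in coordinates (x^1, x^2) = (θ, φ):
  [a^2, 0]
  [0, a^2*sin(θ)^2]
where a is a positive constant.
Non-zero Christoffel symbols (Γ^k_{ij} = Γ^k_{ji}):
Γ^θ_{φ φ} = -sin(2*θ)/2
Γ^φ_{θ φ} = 1/tan(θ)
Ricci tensor (R_{ij} = R^k_{ikj}): R_{θθ} = 1, R_{θφ} = 0, R_{φφ} = sin(θ)^2
Inverse metric: g^{θθ} = 1/a^2, g^{φφ} = 1/(a^2*sin(θ)^2)
R = g^{ij} R_{ij} = (1/a^2)(1) + (1/(a^2*sin(θ)^2))(sin(θ)^2) = 2/a^2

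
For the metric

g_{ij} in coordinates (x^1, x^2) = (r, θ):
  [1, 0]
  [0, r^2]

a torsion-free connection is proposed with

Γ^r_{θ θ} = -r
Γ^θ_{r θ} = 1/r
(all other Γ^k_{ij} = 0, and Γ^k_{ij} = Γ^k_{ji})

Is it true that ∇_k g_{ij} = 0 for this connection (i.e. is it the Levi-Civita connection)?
Using ∇_k g_{ij} = ∂_k g_{ij} - Γ^m_{ki} g_{mj} - Γ^m_{kj} g_{im}:
e.g. ∇_r g_{θθ} = (2*r) - (r) - (r) = 0
Every component ∇_k g_{ij} vanishes: the connection is metric compatible.
Yes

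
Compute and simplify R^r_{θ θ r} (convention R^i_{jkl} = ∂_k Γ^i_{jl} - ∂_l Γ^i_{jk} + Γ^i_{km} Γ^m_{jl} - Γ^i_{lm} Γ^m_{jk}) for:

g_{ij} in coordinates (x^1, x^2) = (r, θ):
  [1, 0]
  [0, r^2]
Non-zero Christoffel symbols (Γ^k_{ij} = Γ^k_{ji}):
Γ^r_{θ θ} = -r
Γ^θ_{r θ} = 1/r
R^r_{θ θ r} = ∂_θ Γ^r_{θ r} - ∂_r Γ^r_{θ θ} + Γ^r_{θ m} Γ^m_{θ r} - Γ^r_{r m} Γ^m_{θ θ}
  = (0) - (-1) + (-1) - (0) = 0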